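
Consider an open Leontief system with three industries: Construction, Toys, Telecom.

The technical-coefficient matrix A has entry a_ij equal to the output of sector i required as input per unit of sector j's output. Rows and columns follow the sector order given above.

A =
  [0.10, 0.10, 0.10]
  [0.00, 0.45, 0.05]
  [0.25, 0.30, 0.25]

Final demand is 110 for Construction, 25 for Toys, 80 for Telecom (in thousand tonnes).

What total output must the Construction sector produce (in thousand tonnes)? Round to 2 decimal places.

x_1 = 149.23

I − A =
  [   0.90    -0.10    -0.10]
  [   0.00     0.55    -0.05]
  [  -0.25    -0.30     0.75]
Cofactors of I−A, C_ij = (−1)^(i+j)·(minor ij) (rows/columns in the sector order above):
  C_11 = (0.55)(0.75) − (-0.05)(-0.30) = 0.3975
  C_12 = −[(0.00)(0.75) − (-0.05)(-0.25)] = 0.0125
  C_13 = (0.00)(-0.30) − (0.55)(-0.25) = 0.1375
  C_21 = −[(-0.10)(0.75) − (-0.10)(-0.30)] = 0.1050
  C_22 = (0.90)(0.75) − (-0.10)(-0.25) = 0.6500
  C_23 = −[(0.90)(-0.30) − (-0.10)(-0.25)] = 0.2950
  C_31 = (-0.10)(-0.05) − (-0.10)(0.55) = 0.0600
  C_32 = −[(0.90)(-0.05) − (-0.10)(0.00)] = 0.0450
  C_33 = (0.90)(0.55) − (-0.10)(0.00) = 0.4950
det(I−A) = Σ_j (I−A)_1j·C_1j = (0.90)(0.3975) + (-0.10)(0.0125) + (-0.10)(0.1375) = 0.34275
adj(I−A) = Cᵀ =
  [ 0.3975   0.1050   0.0600]
  [ 0.0125   0.6500   0.0450]
  [ 0.1375   0.2950   0.4950]
(I − A)⁻¹ = adj(I−A) / det(I−A) ≈
  [   1.1597     0.3063     0.1751]
  [   0.0365     1.8964     0.1313]
  [   0.4012     0.8607     1.4442]
x = (I − A)⁻¹ d = adj(I−A)·d / det(I−A), with det(I−A) = 0.34275:
  x_1 = (0.3975·110 + 0.1050·25 + 0.0600·80) / 0.34275 = 51.15 / 0.34275 ≈ 149.23
  x_2 = (0.0125·110 + 0.6500·25 + 0.0450·80) / 0.34275 = 21.225 / 0.34275 ≈ 61.93
  x_3 = (0.1375·110 + 0.2950·25 + 0.4950·80) / 0.34275 = 62.10 / 0.34275 ≈ 181.18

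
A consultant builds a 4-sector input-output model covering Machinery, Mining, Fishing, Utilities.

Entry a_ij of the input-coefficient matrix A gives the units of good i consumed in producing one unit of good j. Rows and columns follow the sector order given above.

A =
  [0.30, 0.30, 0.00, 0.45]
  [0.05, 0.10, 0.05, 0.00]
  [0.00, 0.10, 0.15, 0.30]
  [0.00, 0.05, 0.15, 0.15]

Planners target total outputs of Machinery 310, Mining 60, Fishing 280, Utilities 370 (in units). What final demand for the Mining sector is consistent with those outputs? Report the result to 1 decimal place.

I − A =
  [   0.70    -0.30     0.00    -0.45]
  [  -0.05     0.90    -0.05     0.00]
  [   0.00    -0.10     0.85    -0.30]
  [   0.00    -0.05    -0.15     0.85]
d = (I − A) x:
  d_1 = (+0.70)·310 + (-0.30)·60 + (+0.00)·280 + (-0.45)·370 = 32.5
  d_2 = (-0.05)·310 + (+0.90)·60 + (-0.05)·280 + (+0.00)·370 = 24.5
  d_3 = (+0.00)·310 + (-0.10)·60 + (+0.85)·280 + (-0.30)·370 = 121.0
  d_4 = (+0.00)·310 + (-0.05)·60 + (-0.15)·280 + (+0.85)·370 = 269.5

d_2 = 24.5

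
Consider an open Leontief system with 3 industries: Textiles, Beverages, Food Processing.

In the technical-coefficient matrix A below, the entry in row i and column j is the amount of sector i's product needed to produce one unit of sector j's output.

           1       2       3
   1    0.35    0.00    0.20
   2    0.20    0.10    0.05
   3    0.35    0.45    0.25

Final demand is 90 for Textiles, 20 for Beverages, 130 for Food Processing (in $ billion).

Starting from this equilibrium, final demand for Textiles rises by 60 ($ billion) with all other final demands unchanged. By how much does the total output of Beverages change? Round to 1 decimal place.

Δx_2 = 29.3

I − A =
  [   0.65     0.00    -0.20]
  [  -0.20     0.90    -0.05]
  [  -0.35    -0.45     0.75]
Cofactors of I−A, C_ij = (−1)^(i+j)·(minor ij) (rows/columns in the sector order above):
  C_11 = (0.90)(0.75) − (-0.05)(-0.45) = 0.6525
  C_12 = −[(-0.20)(0.75) − (-0.05)(-0.35)] = 0.1675
  C_13 = (-0.20)(-0.45) − (0.90)(-0.35) = 0.4050
  C_21 = −[(0.00)(0.75) − (-0.20)(-0.45)] = 0.0900
  C_22 = (0.65)(0.75) − (-0.20)(-0.35) = 0.4175
  C_23 = −[(0.65)(-0.45) − (0.00)(-0.35)] = 0.2925
  C_31 = (0.00)(-0.05) − (-0.20)(0.90) = 0.1800
  C_32 = −[(0.65)(-0.05) − (-0.20)(-0.20)] = 0.0725
  C_33 = (0.65)(0.90) − (0.00)(-0.20) = 0.5850
det(I−A) = Σ_j (I−A)_1j·C_1j = (0.65)(0.6525) + (0.00)(0.1675) + (-0.20)(0.4050) = 0.343125
adj(I−A) = Cᵀ =
  [ 0.6525   0.0900   0.1800]
  [ 0.1675   0.4175   0.0725]
  [ 0.4050   0.2925   0.5850]
(I − A)⁻¹ = adj(I−A) / det(I−A) ≈
  [   1.9016     0.2623     0.5246]
  [   0.4882     1.2168     0.2113]
  [   1.1803     0.8525     1.7049]
Δx = (I − A)⁻¹ Δd with Δd having +60 in the Textiles component and 0 elsewhere.
So Δx_2 = L_21 · (+60), where L_21 = adj(I−A)_21 / det(I−A) = 0.1675 / 0.343125.
Δx_2 = 0.1675 × (+60) / 0.343125 = 10.05 / 0.343125 ≈ 29.3.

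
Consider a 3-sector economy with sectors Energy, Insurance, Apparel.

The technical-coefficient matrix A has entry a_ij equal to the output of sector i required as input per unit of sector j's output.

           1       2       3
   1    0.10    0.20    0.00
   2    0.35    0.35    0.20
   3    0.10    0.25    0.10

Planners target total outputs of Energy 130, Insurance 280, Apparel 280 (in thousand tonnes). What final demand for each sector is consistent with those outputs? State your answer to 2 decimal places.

d_1 = 61.00, d_2 = 80.50, d_3 = 169.00

I − A =
  [   0.90    -0.20     0.00]
  [  -0.35     0.65    -0.20]
  [  -0.10    -0.25     0.90]
d = (I − A) x:
  d_1 = (+0.90)·130 + (-0.20)·280 + (+0.00)·280 = 61.00
  d_2 = (-0.35)·130 + (+0.65)·280 + (-0.20)·280 = 80.50
  d_3 = (-0.10)·130 + (-0.25)·280 + (+0.90)·280 = 169.00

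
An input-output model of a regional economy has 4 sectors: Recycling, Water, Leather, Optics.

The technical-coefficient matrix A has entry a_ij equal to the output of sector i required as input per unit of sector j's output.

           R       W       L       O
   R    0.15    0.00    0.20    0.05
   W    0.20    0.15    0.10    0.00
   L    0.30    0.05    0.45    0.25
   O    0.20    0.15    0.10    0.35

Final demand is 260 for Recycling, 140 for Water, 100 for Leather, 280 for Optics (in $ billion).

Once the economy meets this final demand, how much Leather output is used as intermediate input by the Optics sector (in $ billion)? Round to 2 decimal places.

z_LO = 209.99

I − A =
  [   0.85     0.00    -0.20    -0.05]
  [  -0.20     0.85    -0.10     0.00]
  [  -0.30    -0.05     0.55    -0.25]
  [  -0.20    -0.15    -0.10     0.65]
Compute the cofactors C_ij = (−1)^(i+j)·(3×3 minor ij) of I−A; the adjugate is their transpose:
adj(I−A) = Cᵀ =
  [ 0.275625   0.018375   0.115500   0.065625]
  [ 0.091000   0.226625   0.081250   0.038250]
  [ 0.222250   0.061250   0.459625   0.193875]
  [ 0.140000   0.067375   0.125000   0.340125]
det(I−A) = Σ_j (I−A)_1j·C_1j = (0.85)(0.275625) + (0.00)(0.091000) + (-0.20)(0.222250) + (-0.05)(0.140000) = 0.18283125
(I − A)⁻¹ = adj(I−A) / det(I−A) ≈
  [   1.5075     0.1005     0.6317     0.3589]
  [   0.4977     1.2395     0.4444     0.2092]
  [   1.2156     0.3350     2.5139     1.0604]
  [   0.7657     0.3685     0.6837     1.8603]
First solve x = (I − A)⁻¹ d = adj(I−A)·d / det(I−A); in particular x_O = (0.140000·260 + 0.067375·140 + 0.125000·100 + 0.340125·280) / 0.18283125 = 153.5675 / 0.18283125 ≈ 839.9412.
Intermediate flow from L to O: z_LO = a_LO · x_O = 0.25 × 153.5675 / 0.18283125 = 38.391875 / 0.18283125 ≈ 209.99.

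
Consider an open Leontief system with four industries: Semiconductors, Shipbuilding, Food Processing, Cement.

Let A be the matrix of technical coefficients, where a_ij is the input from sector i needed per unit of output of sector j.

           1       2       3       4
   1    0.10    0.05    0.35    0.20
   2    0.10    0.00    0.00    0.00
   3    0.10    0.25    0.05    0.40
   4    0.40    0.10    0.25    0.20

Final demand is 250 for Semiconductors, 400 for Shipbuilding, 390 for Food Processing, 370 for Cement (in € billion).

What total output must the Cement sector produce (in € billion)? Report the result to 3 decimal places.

I − A =
  [   0.90    -0.05    -0.35    -0.20]
  [  -0.10     1.00     0.00     0.00]
  [  -0.10    -0.25     0.95    -0.40]
  [  -0.40    -0.10    -0.25     0.80]
Compute the cofactors C_ij = (−1)^(i+j)·(3×3 minor ij) of I−A; the adjugate is their transpose:
adj(I−A) = Cᵀ =
  [ 0.66000   0.14850   0.33000   0.33000]
  [ 0.06600   0.42900   0.03300   0.03300]
  [ 0.26400   0.21000   0.63400   0.38300]
  [ 0.42075   0.19350   0.36725   0.80650]
det(I−A) = Σ_j (I−A)_1j·C_1j = (0.90)(0.66000) + (-0.05)(0.06600) + (-0.35)(0.26400) + (-0.20)(0.42075) = 0.41415
(I − A)⁻¹ = adj(I−A) / det(I−A) ≈
  [   1.5936     0.3586     0.7968     0.7968]
  [   0.1594     1.0359     0.0797     0.0797]
  [   0.6375     0.5071     1.5308     0.9248]
  [   1.0159     0.4672     0.8868     1.9474]
x = (I − A)⁻¹ d = adj(I−A)·d / det(I−A), with det(I−A) = 0.41415:
  x_1 = (0.66000·250 + 0.14850·400 + 0.33000·390 + 0.33000·370) / 0.41415 = 475.20 / 0.41415 ≈ 1147.410
  x_2 = (0.06600·250 + 0.42900·400 + 0.03300·390 + 0.03300·370) / 0.41415 = 213.18 / 0.41415 ≈ 514.741
  x_3 = (0.26400·250 + 0.21000·400 + 0.63400·390 + 0.38300·370) / 0.41415 = 538.97 / 0.41415 ≈ 1301.388
  x_4 = (0.42075·250 + 0.19350·400 + 0.36725·390 + 0.80650·370) / 0.41415 = 624.22 / 0.41415 ≈ 1507.232

x_4 = 1507.232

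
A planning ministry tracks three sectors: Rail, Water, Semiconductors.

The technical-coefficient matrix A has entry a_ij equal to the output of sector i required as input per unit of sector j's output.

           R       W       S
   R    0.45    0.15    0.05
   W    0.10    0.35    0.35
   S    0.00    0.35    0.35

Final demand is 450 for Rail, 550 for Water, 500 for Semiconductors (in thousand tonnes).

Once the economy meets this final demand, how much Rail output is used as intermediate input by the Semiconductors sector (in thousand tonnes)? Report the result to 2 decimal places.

z_RS = 95.40

I − A =
  [   0.55    -0.15    -0.05]
  [  -0.10     0.65    -0.35]
  [   0.00    -0.35     0.65]
Cofactors of I−A, C_ij = (−1)^(i+j)·(minor ij) (rows/columns in the sector order above):
  C_11 = (0.65)(0.65) − (-0.35)(-0.35) = 0.3000
  C_12 = −[(-0.10)(0.65) − (-0.35)(0.00)] = 0.0650
  C_13 = (-0.10)(-0.35) − (0.65)(0.00) = 0.0350
  C_21 = −[(-0.15)(0.65) − (-0.05)(-0.35)] = 0.1150
  C_22 = (0.55)(0.65) − (-0.05)(0.00) = 0.3575
  C_23 = −[(0.55)(-0.35) − (-0.15)(0.00)] = 0.1925
  C_31 = (-0.15)(-0.35) − (-0.05)(0.65) = 0.0850
  C_32 = −[(0.55)(-0.35) − (-0.05)(-0.10)] = 0.1975
  C_33 = (0.55)(0.65) − (-0.15)(-0.10) = 0.3425
det(I−A) = Σ_j (I−A)_1j·C_1j = (0.55)(0.3000) + (-0.15)(0.0650) + (-0.05)(0.0350) = 0.1535
adj(I−A) = Cᵀ =
  [ 0.3000   0.1150   0.0850]
  [ 0.0650   0.3575   0.1975]
  [ 0.0350   0.1925   0.3425]
(I − A)⁻¹ = adj(I−A) / det(I−A) ≈
  [   1.9544     0.7492     0.5537]
  [   0.4235     2.3290     1.2866]
  [   0.2280     1.2541     2.2313]
First solve x = (I − A)⁻¹ d = adj(I−A)·d / det(I−A); in particular x_S = (0.0350·450 + 0.1925·550 + 0.3425·500) / 0.1535 = 292.875 / 0.1535 ≈ 1907.9805.
Intermediate flow from R to S: z_RS = a_RS · x_S = 0.05 × 292.875 / 0.1535 = 14.64375 / 0.1535 ≈ 95.40.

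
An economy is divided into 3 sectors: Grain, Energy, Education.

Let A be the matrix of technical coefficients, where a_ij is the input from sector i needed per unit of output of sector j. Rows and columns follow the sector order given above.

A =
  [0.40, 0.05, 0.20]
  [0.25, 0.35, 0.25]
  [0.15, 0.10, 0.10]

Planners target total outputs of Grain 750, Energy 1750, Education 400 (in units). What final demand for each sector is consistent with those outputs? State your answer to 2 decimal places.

d_1 = 282.50, d_2 = 850.00, d_3 = 72.50

I − A =
  [   0.60    -0.05    -0.20]
  [  -0.25     0.65    -0.25]
  [  -0.15    -0.10     0.90]
d = (I − A) x:
  d_1 = (+0.60)·750 + (-0.05)·1750 + (-0.20)·400 = 282.50
  d_2 = (-0.25)·750 + (+0.65)·1750 + (-0.25)·400 = 850.00
  d_3 = (-0.15)·750 + (-0.10)·1750 + (+0.90)·400 = 72.50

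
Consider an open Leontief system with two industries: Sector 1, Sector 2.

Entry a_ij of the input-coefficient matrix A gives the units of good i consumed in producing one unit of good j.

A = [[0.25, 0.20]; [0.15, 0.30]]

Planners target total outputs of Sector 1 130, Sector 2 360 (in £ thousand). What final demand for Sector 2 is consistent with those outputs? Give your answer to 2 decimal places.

d_2 = 232.50

I − A =
  [   0.75    -0.20]
  [  -0.15     0.70]
d = (I − A) x:
  d_1 = (+0.75)·130 + (-0.20)·360 = 25.50
  d_2 = (-0.15)·130 + (+0.70)·360 = 232.50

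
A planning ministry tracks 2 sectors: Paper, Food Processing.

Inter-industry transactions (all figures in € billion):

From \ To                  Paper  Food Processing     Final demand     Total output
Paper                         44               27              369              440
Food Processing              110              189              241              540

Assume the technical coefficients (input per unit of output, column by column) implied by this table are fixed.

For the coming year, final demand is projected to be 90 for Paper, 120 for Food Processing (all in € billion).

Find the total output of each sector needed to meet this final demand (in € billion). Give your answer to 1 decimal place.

Technical coefficients a_ij = z_ij / X_j:
  a_11 = 44/440 = 0.10, a_21 = 110/440 = 0.25
  a_12 = 27/540 = 0.05, a_22 = 189/540 = 0.35
I − A =
  [   0.90    -0.05]
  [  -0.25     0.65]
det(I−A) = (0.90)(0.65) − (-0.05)(-0.25) = 0.5725
adj(I−A) = [[0.65, 0.05], [0.25, 0.90]]
(I − A)⁻¹ = adj(I−A) / det(I−A) ≈
  [   1.1354     0.0873]
  [   0.4367     1.5721]
x = (I − A)⁻¹ d = adj(I−A)·d / det(I−A), with det(I−A) = 0.5725:
  x_1 = (0.65·90 + 0.05·120) / 0.5725 = 64.50 / 0.5725 ≈ 112.7
  x_2 = (0.25·90 + 0.90·120) / 0.5725 = 130.50 / 0.5725 ≈ 227.9

x_1 = 112.7, x_2 = 227.9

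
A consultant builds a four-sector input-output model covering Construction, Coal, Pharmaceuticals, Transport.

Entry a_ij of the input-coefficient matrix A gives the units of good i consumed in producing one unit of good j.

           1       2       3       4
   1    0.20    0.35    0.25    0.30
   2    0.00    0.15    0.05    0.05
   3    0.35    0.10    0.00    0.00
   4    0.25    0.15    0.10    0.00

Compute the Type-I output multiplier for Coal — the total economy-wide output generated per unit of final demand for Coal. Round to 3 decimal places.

I − A =
  [   0.80    -0.35    -0.25    -0.30]
  [   0.00     0.85    -0.05    -0.05]
  [  -0.35    -0.10     1.00     0.00]
  [  -0.25    -0.15    -0.10     1.00]
Compute the cofactors C_ij = (−1)^(i+j)·(3×3 minor ij) of I−A; the adjugate is their transpose:
adj(I−A) = Cᵀ =
  [ 0.837000   0.423000   0.257625   0.272250]
  [ 0.031750   0.627000   0.043375   0.040875]
  [ 0.296125   0.210750   0.605875   0.099375]
  [ 0.243625   0.220875   0.131500   0.595500]
det(I−A) = Σ_j (I−A)_1j·C_1j = (0.80)(0.837000) + (-0.35)(0.031750) + (-0.25)(0.296125) + (-0.30)(0.243625) = 0.51136875
(I − A)⁻¹ = adj(I−A) / det(I−A) ≈
  [   1.6368     0.8272     0.5038     0.5324]
  [   0.0621     1.2261     0.0848     0.0799]
  [   0.5791     0.4121     1.1848     0.1943]
  [   0.4764     0.4319     0.2572     1.1645]
The output multiplier for sector j is the column-j sum of the Leontief inverse (I − A)⁻¹ = adj(I−A) / det(I−A).
Column 2 of adj(I−A): (0.423000, 0.627000, 0.210750, 0.220875); det(I−A) = 0.51136875.
m_2 = (0.423000 + 0.627000 + 0.210750 + 0.220875) / 0.51136875 = 1.481625 / 0.51136875 ≈ 2.897.

m_2 = 2.897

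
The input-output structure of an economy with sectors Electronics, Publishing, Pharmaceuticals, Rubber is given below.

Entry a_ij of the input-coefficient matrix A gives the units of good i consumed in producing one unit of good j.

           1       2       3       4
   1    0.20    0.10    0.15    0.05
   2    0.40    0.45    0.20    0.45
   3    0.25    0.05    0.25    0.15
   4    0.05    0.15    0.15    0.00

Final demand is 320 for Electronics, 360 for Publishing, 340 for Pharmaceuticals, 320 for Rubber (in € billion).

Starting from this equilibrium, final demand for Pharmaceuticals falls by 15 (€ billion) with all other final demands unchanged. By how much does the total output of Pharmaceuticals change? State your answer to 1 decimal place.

Δx_3 = -25.5

I − A =
  [   0.80    -0.10    -0.15    -0.05]
  [  -0.40     0.55    -0.20    -0.45]
  [  -0.25    -0.05     0.75    -0.15]
  [  -0.05    -0.15    -0.15     1.00]
Compute the cofactors C_ij = (−1)^(i+j)·(3×3 minor ij) of I−A; the adjugate is their transpose:
adj(I−A) = Cᵀ =
  [ 0.331625   0.089625   0.104750   0.072625]
  [ 0.376250   0.539625   0.279875   0.303625]
  [ 0.154875   0.085500   0.339375   0.097125]
  [ 0.096250   0.098250   0.098125   0.263375]
det(I−A) = Σ_j (I−A)_1j·C_1j = (0.80)(0.331625) + (-0.10)(0.376250) + (-0.15)(0.154875) + (-0.05)(0.096250) = 0.19963125
(I − A)⁻¹ = adj(I−A) / det(I−A) ≈
  [   1.6612     0.4490     0.5247     0.3638]
  [   1.8847     2.7031     1.4020     1.5209]
  [   0.7758     0.4283     1.7000     0.4865]
  [   0.4821     0.4922     0.4915     1.3193]
Δx = (I − A)⁻¹ Δd with Δd having -15 in the Pharmaceuticals component and 0 elsewhere.
So Δx_3 = L_33 · (-15), where L_33 = adj(I−A)_33 / det(I−A) = 0.339375 / 0.19963125.
Δx_3 = 0.339375 × (-15) / 0.19963125 = -5.090625 / 0.19963125 ≈ -25.5.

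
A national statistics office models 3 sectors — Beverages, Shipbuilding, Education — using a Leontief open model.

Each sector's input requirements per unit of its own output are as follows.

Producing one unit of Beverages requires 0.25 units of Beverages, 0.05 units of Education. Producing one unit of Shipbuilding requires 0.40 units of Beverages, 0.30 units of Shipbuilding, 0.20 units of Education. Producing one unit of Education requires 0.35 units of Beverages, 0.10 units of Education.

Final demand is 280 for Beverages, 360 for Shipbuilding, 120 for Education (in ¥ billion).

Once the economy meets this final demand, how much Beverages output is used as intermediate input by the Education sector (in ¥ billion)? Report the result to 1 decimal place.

z_BE = 101.9

I − A =
  [   0.75    -0.40    -0.35]
  [   0.00     0.70     0.00]
  [  -0.05    -0.20     0.90]
Cofactors of I−A, C_ij = (−1)^(i+j)·(minor ij) (rows/columns in the sector order above):
  C_11 = (0.70)(0.90) − (0.00)(-0.20) = 0.6300
  C_12 = −[(0.00)(0.90) − (0.00)(-0.05)] = 0.0000
  C_13 = (0.00)(-0.20) − (0.70)(-0.05) = 0.0350
  C_21 = −[(-0.40)(0.90) − (-0.35)(-0.20)] = 0.4300
  C_22 = (0.75)(0.90) − (-0.35)(-0.05) = 0.6575
  C_23 = −[(0.75)(-0.20) − (-0.40)(-0.05)] = 0.1700
  C_31 = (-0.40)(0.00) − (-0.35)(0.70) = 0.2450
  C_32 = −[(0.75)(0.00) − (-0.35)(0.00)] = 0.0000
  C_33 = (0.75)(0.70) − (-0.40)(0.00) = 0.5250
det(I−A) = Σ_j (I−A)_1j·C_1j = (0.75)(0.6300) + (-0.40)(0.0000) + (-0.35)(0.0350) = 0.46025
adj(I−A) = Cᵀ =
  [ 0.6300   0.4300   0.2450]
  [ 0.0000   0.6575   0.0000]
  [ 0.0350   0.1700   0.5250]
(I − A)⁻¹ = adj(I−A) / det(I−A) ≈
  [   1.3688     0.9343     0.5323]
  [   0.0000     1.4286     0.0000]
  [   0.0760     0.3694     1.1407]
First solve x = (I − A)⁻¹ d = adj(I−A)·d / det(I−A); in particular x_E = (0.0350·280 + 0.1700·360 + 0.5250·120) / 0.46025 = 134.00 / 0.46025 ≈ 291.146.
Intermediate flow from B to E: z_BE = a_BE · x_E = 0.35 × 134.00 / 0.46025 = 46.90 / 0.46025 ≈ 101.9.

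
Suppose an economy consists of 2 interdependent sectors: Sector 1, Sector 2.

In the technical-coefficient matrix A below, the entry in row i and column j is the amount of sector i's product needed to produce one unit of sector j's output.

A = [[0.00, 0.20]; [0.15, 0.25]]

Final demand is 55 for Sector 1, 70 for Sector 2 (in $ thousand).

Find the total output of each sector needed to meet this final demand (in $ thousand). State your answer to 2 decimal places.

I − A =
  [   1.00    -0.20]
  [  -0.15     0.75]
det(I−A) = (1.00)(0.75) − (-0.20)(-0.15) = 0.7200
adj(I−A) = [[0.75, 0.20], [0.15, 1.00]]
(I − A)⁻¹ = adj(I−A) / det(I−A) ≈
  [   1.0417     0.2778]
  [   0.2083     1.3889]
x = (I − A)⁻¹ d = adj(I−A)·d / det(I−A), with det(I−A) = 0.7200:
  x_1 = (0.75·55 + 0.20·70) / 0.7200 = 55.25 / 0.7200 ≈ 76.74
  x_2 = (0.15·55 + 1.00·70) / 0.7200 = 78.25 / 0.7200 ≈ 108.68

x_1 = 76.74, x_2 = 108.68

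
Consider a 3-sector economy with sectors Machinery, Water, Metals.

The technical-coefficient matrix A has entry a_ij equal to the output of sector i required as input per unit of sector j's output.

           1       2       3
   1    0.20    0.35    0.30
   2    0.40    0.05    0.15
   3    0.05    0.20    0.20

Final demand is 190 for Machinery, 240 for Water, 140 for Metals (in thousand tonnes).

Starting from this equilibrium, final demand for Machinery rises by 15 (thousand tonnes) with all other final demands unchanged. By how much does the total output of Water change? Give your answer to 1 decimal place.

Δx_2 = 11.4

I − A =
  [   0.80    -0.35    -0.30]
  [  -0.40     0.95    -0.15]
  [  -0.05    -0.20     0.80]
Cofactors of I−A, C_ij = (−1)^(i+j)·(minor ij) (rows/columns in the sector order above):
  C_11 = (0.95)(0.80) − (-0.15)(-0.20) = 0.7300
  C_12 = −[(-0.40)(0.80) − (-0.15)(-0.05)] = 0.3275
  C_13 = (-0.40)(-0.20) − (0.95)(-0.05) = 0.1275
  C_21 = −[(-0.35)(0.80) − (-0.30)(-0.20)] = 0.3400
  C_22 = (0.80)(0.80) − (-0.30)(-0.05) = 0.6250
  C_23 = −[(0.80)(-0.20) − (-0.35)(-0.05)] = 0.1775
  C_31 = (-0.35)(-0.15) − (-0.30)(0.95) = 0.3375
  C_32 = −[(0.80)(-0.15) − (-0.30)(-0.40)] = 0.2400
  C_33 = (0.80)(0.95) − (-0.35)(-0.40) = 0.6200
det(I−A) = Σ_j (I−A)_1j·C_1j = (0.80)(0.7300) + (-0.35)(0.3275) + (-0.30)(0.1275) = 0.431125
adj(I−A) = Cᵀ =
  [ 0.7300   0.3400   0.3375]
  [ 0.3275   0.6250   0.2400]
  [ 0.1275   0.1775   0.6200]
(I − A)⁻¹ = adj(I−A) / det(I−A) ≈
  [   1.6932     0.7886     0.7828]
  [   0.7596     1.4497     0.5567]
  [   0.2957     0.4117     1.4381]
Δx = (I − A)⁻¹ Δd with Δd having +15 in the Machinery component and 0 elsewhere.
So Δx_2 = L_21 · (+15), where L_21 = adj(I−A)_21 / det(I−A) = 0.3275 / 0.431125.
Δx_2 = 0.3275 × (+15) / 0.431125 = 4.9125 / 0.431125 ≈ 11.4.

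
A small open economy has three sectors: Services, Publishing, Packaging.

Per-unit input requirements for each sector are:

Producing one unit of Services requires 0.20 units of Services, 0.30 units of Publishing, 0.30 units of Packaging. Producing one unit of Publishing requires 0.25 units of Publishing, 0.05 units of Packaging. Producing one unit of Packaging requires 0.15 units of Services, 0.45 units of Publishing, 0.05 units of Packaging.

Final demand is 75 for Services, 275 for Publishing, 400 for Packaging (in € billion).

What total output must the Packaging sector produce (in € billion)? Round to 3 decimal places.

x_3 = 521.318

I − A =
  [   0.80     0.00    -0.15]
  [  -0.30     0.75    -0.45]
  [  -0.30    -0.05     0.95]
Cofactors of I−A, C_ij = (−1)^(i+j)·(minor ij) (rows/columns in the sector order above):
  C_11 = (0.75)(0.95) − (-0.45)(-0.05) = 0.6900
  C_12 = −[(-0.30)(0.95) − (-0.45)(-0.30)] = 0.4200
  C_13 = (-0.30)(-0.05) − (0.75)(-0.30) = 0.2400
  C_21 = −[(0.00)(0.95) − (-0.15)(-0.05)] = 0.0075
  C_22 = (0.80)(0.95) − (-0.15)(-0.30) = 0.7150
  C_23 = −[(0.80)(-0.05) − (0.00)(-0.30)] = 0.0400
  C_31 = (0.00)(-0.45) − (-0.15)(0.75) = 0.1125
  C_32 = −[(0.80)(-0.45) − (-0.15)(-0.30)] = 0.4050
  C_33 = (0.80)(0.75) − (0.00)(-0.30) = 0.6000
det(I−A) = Σ_j (I−A)_1j·C_1j = (0.80)(0.6900) + (0.00)(0.4200) + (-0.15)(0.2400) = 0.5160
adj(I−A) = Cᵀ =
  [ 0.6900   0.0075   0.1125]
  [ 0.4200   0.7150   0.4050]
  [ 0.2400   0.0400   0.6000]
(I − A)⁻¹ = adj(I−A) / det(I−A) ≈
  [   1.3372     0.0145     0.2180]
  [   0.8140     1.3857     0.7849]
  [   0.4651     0.0775     1.1628]
x = (I − A)⁻¹ d = adj(I−A)·d / det(I−A), with det(I−A) = 0.5160:
  x_1 = (0.6900·75 + 0.0075·275 + 0.1125·400) / 0.5160 = 98.8125 / 0.5160 ≈ 191.497
  x_2 = (0.4200·75 + 0.7150·275 + 0.4050·400) / 0.5160 = 390.125 / 0.5160 ≈ 756.056
  x_3 = (0.2400·75 + 0.0400·275 + 0.6000·400) / 0.5160 = 269.00 / 0.5160 ≈ 521.318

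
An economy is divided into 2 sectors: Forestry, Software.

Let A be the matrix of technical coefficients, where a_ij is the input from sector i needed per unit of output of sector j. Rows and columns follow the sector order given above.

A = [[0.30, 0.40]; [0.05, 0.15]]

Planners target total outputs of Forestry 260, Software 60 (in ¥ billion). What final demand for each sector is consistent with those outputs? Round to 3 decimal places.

d_F = 158.000, d_S = 38.000

I − A =
  [   0.70    -0.40]
  [  -0.05     0.85]
d = (I − A) x:
  d_F = (+0.70)·260 + (-0.40)·60 = 158.000
  d_S = (-0.05)·260 + (+0.85)·60 = 38.000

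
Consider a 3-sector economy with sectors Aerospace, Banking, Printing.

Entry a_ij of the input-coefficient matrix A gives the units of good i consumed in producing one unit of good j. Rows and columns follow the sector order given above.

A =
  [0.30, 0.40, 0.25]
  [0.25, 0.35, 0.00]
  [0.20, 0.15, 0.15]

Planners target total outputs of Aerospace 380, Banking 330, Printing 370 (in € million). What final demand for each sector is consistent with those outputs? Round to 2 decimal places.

d_1 = 41.50, d_2 = 119.50, d_3 = 189.00

I − A =
  [   0.70    -0.40    -0.25]
  [  -0.25     0.65     0.00]
  [  -0.20    -0.15     0.85]
d = (I − A) x:
  d_1 = (+0.70)·380 + (-0.40)·330 + (-0.25)·370 = 41.50
  d_2 = (-0.25)·380 + (+0.65)·330 + (+0.00)·370 = 119.50
  d_3 = (-0.20)·380 + (-0.15)·330 + (+0.85)·370 = 189.00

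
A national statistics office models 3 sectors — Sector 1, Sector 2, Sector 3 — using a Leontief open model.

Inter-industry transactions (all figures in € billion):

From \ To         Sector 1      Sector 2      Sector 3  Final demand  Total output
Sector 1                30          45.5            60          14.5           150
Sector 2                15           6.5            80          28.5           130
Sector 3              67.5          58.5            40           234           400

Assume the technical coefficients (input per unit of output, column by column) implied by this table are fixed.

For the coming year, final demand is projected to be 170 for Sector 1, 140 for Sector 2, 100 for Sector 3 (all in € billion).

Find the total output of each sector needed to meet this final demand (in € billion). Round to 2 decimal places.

Technical coefficients a_ij = z_ij / X_j:
  a_11 = 30/150 = 0.20, a_21 = 15/150 = 0.10, a_31 = 67.5/150 = 0.45
  a_12 = 45.5/130 = 0.35, a_22 = 6.5/130 = 0.05, a_32 = 58.5/130 = 0.45
  a_13 = 60/400 = 0.15, a_23 = 80/400 = 0.20, a_33 = 40/400 = 0.10
I − A =
  [   0.80    -0.35    -0.15]
  [  -0.10     0.95    -0.20]
  [  -0.45    -0.45     0.90]
Cofactors of I−A, C_ij = (−1)^(i+j)·(minor ij) (rows/columns in the sector order above):
  C_11 = (0.95)(0.90) − (-0.20)(-0.45) = 0.7650
  C_12 = −[(-0.10)(0.90) − (-0.20)(-0.45)] = 0.1800
  C_13 = (-0.10)(-0.45) − (0.95)(-0.45) = 0.4725
  C_21 = −[(-0.35)(0.90) − (-0.15)(-0.45)] = 0.3825
  C_22 = (0.80)(0.90) − (-0.15)(-0.45) = 0.6525
  C_23 = −[(0.80)(-0.45) − (-0.35)(-0.45)] = 0.5175
  C_31 = (-0.35)(-0.20) − (-0.15)(0.95) = 0.2125
  C_32 = −[(0.80)(-0.20) − (-0.15)(-0.10)] = 0.1750
  C_33 = (0.80)(0.95) − (-0.35)(-0.10) = 0.7250
det(I−A) = Σ_j (I−A)_1j·C_1j = (0.80)(0.7650) + (-0.35)(0.1800) + (-0.15)(0.4725) = 0.478125
adj(I−A) = Cᵀ =
  [ 0.7650   0.3825   0.2125]
  [ 0.1800   0.6525   0.1750]
  [ 0.4725   0.5175   0.7250]
(I − A)⁻¹ = adj(I−A) / det(I−A) ≈
  [   1.6000     0.8000     0.4444]
  [   0.3765     1.3647     0.3660]
  [   0.9882     1.0824     1.5163]
x = (I − A)⁻¹ d = adj(I−A)·d / det(I−A), with det(I−A) = 0.478125:
  x_1 = (0.7650·170 + 0.3825·140 + 0.2125·100) / 0.478125 = 204.85 / 0.478125 ≈ 428.44
  x_2 = (0.1800·170 + 0.6525·140 + 0.1750·100) / 0.478125 = 139.45 / 0.478125 ≈ 291.66
  x_3 = (0.4725·170 + 0.5175·140 + 0.7250·100) / 0.478125 = 225.275 / 0.478125 ≈ 471.16

x_1 = 428.44, x_2 = 291.66, x_3 = 471.16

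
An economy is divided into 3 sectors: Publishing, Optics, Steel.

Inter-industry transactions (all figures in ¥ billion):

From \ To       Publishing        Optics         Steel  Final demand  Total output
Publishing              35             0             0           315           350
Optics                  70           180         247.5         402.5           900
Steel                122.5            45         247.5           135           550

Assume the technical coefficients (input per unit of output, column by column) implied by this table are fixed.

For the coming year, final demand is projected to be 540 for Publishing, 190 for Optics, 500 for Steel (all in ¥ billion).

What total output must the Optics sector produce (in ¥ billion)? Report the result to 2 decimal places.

Technical coefficients a_ij = z_ij / X_j:
  a_PP = 35/350 = 0.10, a_OP = 70/350 = 0.20, a_SP = 122.5/350 = 0.35
  a_PO = 0/900 = 0.00, a_OO = 180/900 = 0.20, a_SO = 45/900 = 0.05
  a_PS = 0/550 = 0.00, a_OS = 247.5/550 = 0.45, a_SS = 247.5/550 = 0.45
I − A =
  [   0.90     0.00     0.00]
  [  -0.20     0.80    -0.45]
  [  -0.35    -0.05     0.55]
Cofactors of I−A, C_ij = (−1)^(i+j)·(minor ij) (rows/columns in the sector order above):
  C_11 = (0.80)(0.55) − (-0.45)(-0.05) = 0.4175
  C_12 = −[(-0.20)(0.55) − (-0.45)(-0.35)] = 0.2675
  C_13 = (-0.20)(-0.05) − (0.80)(-0.35) = 0.2900
  C_21 = −[(0.00)(0.55) − (0.00)(-0.05)] = 0.0000
  C_22 = (0.90)(0.55) − (0.00)(-0.35) = 0.4950
  C_23 = −[(0.90)(-0.05) − (0.00)(-0.35)] = 0.0450
  C_31 = (0.00)(-0.45) − (0.00)(0.80) = 0.0000
  C_32 = −[(0.90)(-0.45) − (0.00)(-0.20)] = 0.4050
  C_33 = (0.90)(0.80) − (0.00)(-0.20) = 0.7200
det(I−A) = Σ_j (I−A)_1j·C_1j = (0.90)(0.4175) + (0.00)(0.2675) + (0.00)(0.2900) = 0.37575
adj(I−A) = Cᵀ =
  [ 0.4175   0.0000   0.0000]
  [ 0.2675   0.4950   0.4050]
  [ 0.2900   0.0450   0.7200]
(I − A)⁻¹ = adj(I−A) / det(I−A) ≈
  [   1.1111     0.0000     0.0000]
  [   0.7119     1.3174     1.0778]
  [   0.7718     0.1198     1.9162]
x = (I − A)⁻¹ d = adj(I−A)·d / det(I−A), with det(I−A) = 0.37575:
  x_P = (0.4175·540 + 0.0000·190 + 0.0000·500) / 0.37575 = 225.45 / 0.37575 = 600.00
  x_O = (0.2675·540 + 0.4950·190 + 0.4050·500) / 0.37575 = 441.00 / 0.37575 ≈ 1173.65
  x_S = (0.2900·540 + 0.0450·190 + 0.7200·500) / 0.37575 = 525.15 / 0.37575 ≈ 1397.60

x_O = 1173.65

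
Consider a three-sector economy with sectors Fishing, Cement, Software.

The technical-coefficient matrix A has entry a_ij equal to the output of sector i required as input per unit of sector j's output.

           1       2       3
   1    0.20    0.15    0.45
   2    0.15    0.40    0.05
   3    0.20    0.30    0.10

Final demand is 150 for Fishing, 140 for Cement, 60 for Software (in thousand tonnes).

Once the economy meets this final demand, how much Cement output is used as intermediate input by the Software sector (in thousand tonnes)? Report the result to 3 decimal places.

I − A =
  [   0.80    -0.15    -0.45]
  [  -0.15     0.60    -0.05]
  [  -0.20    -0.30     0.90]
Cofactors of I−A, C_ij = (−1)^(i+j)·(minor ij) (rows/columns in the sector order above):
  C_11 = (0.60)(0.90) − (-0.05)(-0.30) = 0.5250
  C_12 = −[(-0.15)(0.90) − (-0.05)(-0.20)] = 0.1450
  C_13 = (-0.15)(-0.30) − (0.60)(-0.20) = 0.1650
  C_21 = −[(-0.15)(0.90) − (-0.45)(-0.30)] = 0.2700
  C_22 = (0.80)(0.90) − (-0.45)(-0.20) = 0.6300
  C_23 = −[(0.80)(-0.30) − (-0.15)(-0.20)] = 0.2700
  C_31 = (-0.15)(-0.05) − (-0.45)(0.60) = 0.2775
  C_32 = −[(0.80)(-0.05) − (-0.45)(-0.15)] = 0.1075
  C_33 = (0.80)(0.60) − (-0.15)(-0.15) = 0.4575
det(I−A) = Σ_j (I−A)_1j·C_1j = (0.80)(0.5250) + (-0.15)(0.1450) + (-0.45)(0.1650) = 0.3240
adj(I−A) = Cᵀ =
  [ 0.5250   0.2700   0.2775]
  [ 0.1450   0.6300   0.1075]
  [ 0.1650   0.2700   0.4575]
(I − A)⁻¹ = adj(I−A) / det(I−A) ≈
  [   1.6204     0.8333     0.8565]
  [   0.4475     1.9444     0.3318]
  [   0.5093     0.8333     1.4120]
First solve x = (I − A)⁻¹ d = adj(I−A)·d / det(I−A); in particular x_3 = (0.1650·150 + 0.2700·140 + 0.4575·60) / 0.3240 = 90.00 / 0.3240 ≈ 277.77778.
Intermediate flow from 2 to 3: z_23 = a_23 · x_3 = 0.05 × 90.00 / 0.3240 = 4.50 / 0.3240 ≈ 13.889.

z_23 = 13.889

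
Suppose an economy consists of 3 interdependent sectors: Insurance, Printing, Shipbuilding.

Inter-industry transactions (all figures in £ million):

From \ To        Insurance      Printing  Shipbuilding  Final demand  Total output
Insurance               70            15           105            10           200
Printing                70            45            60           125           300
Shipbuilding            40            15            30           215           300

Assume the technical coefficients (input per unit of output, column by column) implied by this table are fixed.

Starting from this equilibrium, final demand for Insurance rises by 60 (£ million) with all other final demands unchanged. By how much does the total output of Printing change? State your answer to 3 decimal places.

Technical coefficients a_ij = z_ij / X_j:
  a_11 = 70/200 = 0.35, a_21 = 70/200 = 0.35, a_31 = 40/200 = 0.20
  a_12 = 15/300 = 0.05, a_22 = 45/300 = 0.15, a_32 = 15/300 = 0.05
  a_13 = 105/300 = 0.35, a_23 = 60/300 = 0.20, a_33 = 30/300 = 0.10
I − A =
  [   0.65    -0.05    -0.35]
  [  -0.35     0.85    -0.20]
  [  -0.20    -0.05     0.90]
Cofactors of I−A, C_ij = (−1)^(i+j)·(minor ij) (rows/columns in the sector order above):
  C_11 = (0.85)(0.90) − (-0.20)(-0.05) = 0.7550
  C_12 = −[(-0.35)(0.90) − (-0.20)(-0.20)] = 0.3550
  C_13 = (-0.35)(-0.05) − (0.85)(-0.20) = 0.1875
  C_21 = −[(-0.05)(0.90) − (-0.35)(-0.05)] = 0.0625
  C_22 = (0.65)(0.90) − (-0.35)(-0.20) = 0.5150
  C_23 = −[(0.65)(-0.05) − (-0.05)(-0.20)] = 0.0425
  C_31 = (-0.05)(-0.20) − (-0.35)(0.85) = 0.3075
  C_32 = −[(0.65)(-0.20) − (-0.35)(-0.35)] = 0.2525
  C_33 = (0.65)(0.85) − (-0.05)(-0.35) = 0.5350
det(I−A) = Σ_j (I−A)_1j·C_1j = (0.65)(0.7550) + (-0.05)(0.3550) + (-0.35)(0.1875) = 0.407375
adj(I−A) = Cᵀ =
  [ 0.7550   0.0625   0.3075]
  [ 0.3550   0.5150   0.2525]
  [ 0.1875   0.0425   0.5350]
(I − A)⁻¹ = adj(I−A) / det(I−A) ≈
  [   1.8533     0.1534     0.7548]
  [   0.8714     1.2642     0.6198]
  [   0.4603     0.1043     1.3133]
Δx = (I − A)⁻¹ Δd with Δd having +60 in the Insurance component and 0 elsewhere.
So Δx_2 = L_21 · (+60), where L_21 = adj(I−A)_21 / det(I−A) = 0.3550 / 0.407375.
Δx_2 = 0.3550 × (+60) / 0.407375 = 21.30 / 0.407375 ≈ 52.286.

Δx_2 = 52.286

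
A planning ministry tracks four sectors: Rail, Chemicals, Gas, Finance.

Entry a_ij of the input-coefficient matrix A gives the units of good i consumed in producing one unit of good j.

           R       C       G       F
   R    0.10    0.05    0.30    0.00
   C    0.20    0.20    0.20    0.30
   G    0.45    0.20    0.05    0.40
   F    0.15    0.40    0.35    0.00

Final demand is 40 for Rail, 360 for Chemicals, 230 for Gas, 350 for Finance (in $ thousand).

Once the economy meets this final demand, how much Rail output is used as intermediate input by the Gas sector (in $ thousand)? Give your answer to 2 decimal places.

I − A =
  [   0.90    -0.05    -0.30     0.00]
  [  -0.20     0.80    -0.20    -0.30]
  [  -0.45    -0.20     0.95    -0.40]
  [  -0.15    -0.40    -0.35     1.00]
Compute the cofactors C_ij = (−1)^(i+j)·(3×3 minor ij) of I−A; the adjugate is their transpose:
adj(I−A) = Cᵀ =
  [ 0.44100   0.14850   0.21925   0.13225]
  [ 0.35400   0.57600   0.34800   0.31200]
  [ 0.43500   0.34950   0.59975   0.34475]
  [ 0.36000   0.37500   0.38200   0.51400]
det(I−A) = Σ_j (I−A)_1j·C_1j = (0.90)(0.44100) + (-0.05)(0.35400) + (-0.30)(0.43500) + (0.00)(0.36000) = 0.2487
(I − A)⁻¹ = adj(I−A) / det(I−A) ≈
  [   1.7732     0.5971     0.8816     0.5318]
  [   1.4234     2.3160     1.3993     1.2545]
  [   1.7491     1.4053     2.4115     1.3862]
  [   1.4475     1.5078     1.5360     2.0667]
First solve x = (I − A)⁻¹ d = adj(I−A)·d / det(I−A); in particular x_G = (0.43500·40 + 0.34950·360 + 0.59975·230 + 0.34475·350) / 0.2487 = 401.825 / 0.2487 ≈ 1615.7016.
Intermediate flow from R to G: z_RG = a_RG · x_G = 0.30 × 401.825 / 0.2487 = 120.5475 / 0.2487 ≈ 484.71.

z_RG = 484.71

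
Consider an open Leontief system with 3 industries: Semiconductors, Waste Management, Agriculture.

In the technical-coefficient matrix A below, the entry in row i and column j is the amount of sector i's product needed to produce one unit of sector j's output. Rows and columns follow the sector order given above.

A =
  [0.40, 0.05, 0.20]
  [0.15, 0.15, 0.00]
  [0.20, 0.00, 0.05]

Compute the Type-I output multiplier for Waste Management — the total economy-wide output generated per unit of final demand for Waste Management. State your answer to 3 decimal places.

m_W = 1.325

I − A =
  [   0.60    -0.05    -0.20]
  [  -0.15     0.85     0.00]
  [  -0.20     0.00     0.95]
Cofactors of I−A, C_ij = (−1)^(i+j)·(minor ij) (rows/columns in the sector order above):
  C_11 = (0.85)(0.95) − (0.00)(0.00) = 0.8075
  C_12 = −[(-0.15)(0.95) − (0.00)(-0.20)] = 0.1425
  C_13 = (-0.15)(0.00) − (0.85)(-0.20) = 0.1700
  C_21 = −[(-0.05)(0.95) − (-0.20)(0.00)] = 0.0475
  C_22 = (0.60)(0.95) − (-0.20)(-0.20) = 0.5300
  C_23 = −[(0.60)(0.00) − (-0.05)(-0.20)] = 0.0100
  C_31 = (-0.05)(0.00) − (-0.20)(0.85) = 0.1700
  C_32 = −[(0.60)(0.00) − (-0.20)(-0.15)] = 0.0300
  C_33 = (0.60)(0.85) − (-0.05)(-0.15) = 0.5025
det(I−A) = Σ_j (I−A)_1j·C_1j = (0.60)(0.8075) + (-0.05)(0.1425) + (-0.20)(0.1700) = 0.443375
adj(I−A) = Cᵀ =
  [ 0.8075   0.0475   0.1700]
  [ 0.1425   0.5300   0.0300]
  [ 0.1700   0.0100   0.5025]
(I − A)⁻¹ = adj(I−A) / det(I−A) ≈
  [   1.8213     0.1071     0.3834]
  [   0.3214     1.1954     0.0677]
  [   0.3834     0.0226     1.1334]
The output multiplier for sector j is the column-j sum of the Leontief inverse (I − A)⁻¹ = adj(I−A) / det(I−A).
Column W of adj(I−A): (0.0475, 0.5300, 0.0100); det(I−A) = 0.443375.
m_W = (0.0475 + 0.5300 + 0.0100) / 0.443375 = 0.5875 / 0.443375 ≈ 1.325.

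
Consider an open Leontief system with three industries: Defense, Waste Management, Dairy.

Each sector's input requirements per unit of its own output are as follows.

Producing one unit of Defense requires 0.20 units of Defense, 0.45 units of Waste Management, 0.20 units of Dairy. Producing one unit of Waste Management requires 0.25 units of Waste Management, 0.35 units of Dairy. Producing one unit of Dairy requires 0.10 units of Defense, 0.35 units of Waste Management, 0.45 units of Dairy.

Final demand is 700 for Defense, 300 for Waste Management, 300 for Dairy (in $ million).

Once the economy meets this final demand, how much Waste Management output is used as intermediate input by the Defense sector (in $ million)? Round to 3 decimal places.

z_21 = 527.702

I − A =
  [   0.80     0.00    -0.10]
  [  -0.45     0.75    -0.35]
  [  -0.20    -0.35     0.55]
Cofactors of I−A, C_ij = (−1)^(i+j)·(minor ij) (rows/columns in the sector order above):
  C_11 = (0.75)(0.55) − (-0.35)(-0.35) = 0.2900
  C_12 = −[(-0.45)(0.55) − (-0.35)(-0.20)] = 0.3175
  C_13 = (-0.45)(-0.35) − (0.75)(-0.20) = 0.3075
  C_21 = −[(0.00)(0.55) − (-0.10)(-0.35)] = 0.0350
  C_22 = (0.80)(0.55) − (-0.10)(-0.20) = 0.4200
  C_23 = −[(0.80)(-0.35) − (0.00)(-0.20)] = 0.2800
  C_31 = (0.00)(-0.35) − (-0.10)(0.75) = 0.0750
  C_32 = −[(0.80)(-0.35) − (-0.10)(-0.45)] = 0.3250
  C_33 = (0.80)(0.75) − (0.00)(-0.45) = 0.6000
det(I−A) = Σ_j (I−A)_1j·C_1j = (0.80)(0.2900) + (0.00)(0.3175) + (-0.10)(0.3075) = 0.20125
adj(I−A) = Cᵀ =
  [ 0.2900   0.0350   0.0750]
  [ 0.3175   0.4200   0.3250]
  [ 0.3075   0.2800   0.6000]
(I − A)⁻¹ = adj(I−A) / det(I−A) ≈
  [   1.4410     0.1739     0.3727]
  [   1.5776     2.0870     1.6149]
  [   1.5280     1.3913     2.9814]
First solve x = (I − A)⁻¹ d = adj(I−A)·d / det(I−A); in particular x_1 = (0.2900·700 + 0.0350·300 + 0.0750·300) / 0.20125 = 236.00 / 0.20125 ≈ 1172.67081.
Intermediate flow from 2 to 1: z_21 = a_21 · x_1 = 0.45 × 236.00 / 0.20125 = 106.20 / 0.20125 ≈ 527.702.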